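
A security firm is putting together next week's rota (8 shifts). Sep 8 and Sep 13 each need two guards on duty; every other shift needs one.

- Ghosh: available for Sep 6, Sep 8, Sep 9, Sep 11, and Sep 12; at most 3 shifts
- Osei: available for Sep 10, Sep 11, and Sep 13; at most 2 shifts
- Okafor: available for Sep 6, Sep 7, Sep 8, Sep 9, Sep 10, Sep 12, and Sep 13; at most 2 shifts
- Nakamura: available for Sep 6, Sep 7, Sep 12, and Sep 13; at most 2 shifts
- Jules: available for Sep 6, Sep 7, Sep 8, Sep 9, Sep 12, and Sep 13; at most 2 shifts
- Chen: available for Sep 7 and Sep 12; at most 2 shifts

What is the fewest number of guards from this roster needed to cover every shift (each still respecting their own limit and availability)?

5

10 slots to fill and no one can take more than 3, so at least ⌈10/3⌉ = 4 guards are needed.
Any 4 guards together have capacity at most 3+2+2+2 = 9 < 10 slots, so 4 can never suffice.
Ghosh, Osei, Okafor, Nakamura, and Jules alone can cover everything: Sep 6→Nakamura, Sep 7→Okafor, Sep 8→Ghosh+Okafor, Sep 9→Ghosh, Sep 10→Osei, Sep 11→Ghosh, Sep 12→Nakamura, Sep 13→Osei+Jules.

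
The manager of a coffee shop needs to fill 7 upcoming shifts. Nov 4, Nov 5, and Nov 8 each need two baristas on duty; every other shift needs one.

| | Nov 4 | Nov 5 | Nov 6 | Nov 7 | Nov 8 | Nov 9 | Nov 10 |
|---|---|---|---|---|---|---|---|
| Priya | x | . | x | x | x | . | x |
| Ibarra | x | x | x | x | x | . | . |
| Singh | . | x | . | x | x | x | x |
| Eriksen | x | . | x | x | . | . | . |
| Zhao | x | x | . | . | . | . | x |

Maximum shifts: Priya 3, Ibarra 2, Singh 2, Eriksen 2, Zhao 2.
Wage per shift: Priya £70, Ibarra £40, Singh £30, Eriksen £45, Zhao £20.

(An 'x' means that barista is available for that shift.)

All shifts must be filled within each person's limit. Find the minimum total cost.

£410

Nov 9 can only be covered by Singh, so that assignment is forced.
Picking the cheapest available barista for each shift independently would cost £300, but that ignores the shift limits.
An optimal schedule: Nov 4→Eriksen+Priya, Nov 5→Zhao+Singh, Nov 6→Ibarra, Nov 7→Eriksen, Nov 8→Ibarra+Priya, Nov 9→Singh, Nov 10→Zhao.
Total: 45 + 70 + 20 + 30 + 40 + 45 + 40 + 70 + 30 + 20 = £410.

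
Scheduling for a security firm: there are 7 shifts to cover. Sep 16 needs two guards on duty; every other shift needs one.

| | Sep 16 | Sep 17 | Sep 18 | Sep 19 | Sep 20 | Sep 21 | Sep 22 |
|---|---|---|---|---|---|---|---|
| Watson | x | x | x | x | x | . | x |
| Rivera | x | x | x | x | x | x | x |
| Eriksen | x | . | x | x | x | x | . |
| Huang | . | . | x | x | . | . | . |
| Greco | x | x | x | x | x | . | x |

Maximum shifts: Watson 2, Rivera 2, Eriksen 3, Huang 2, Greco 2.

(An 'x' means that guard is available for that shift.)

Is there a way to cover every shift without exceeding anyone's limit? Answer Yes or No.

One valid schedule: Sep 16→Eriksen+Greco, Sep 17→Watson, Sep 18→Eriksen, Sep 19→Eriksen, Sep 20→Rivera, Sep 21→Rivera, Sep 22→Watson.
Loads: Watson 2/2, Rivera 2/2, Eriksen 3/3, Huang 0/2, Greco 1/2 — all within limits.

Yes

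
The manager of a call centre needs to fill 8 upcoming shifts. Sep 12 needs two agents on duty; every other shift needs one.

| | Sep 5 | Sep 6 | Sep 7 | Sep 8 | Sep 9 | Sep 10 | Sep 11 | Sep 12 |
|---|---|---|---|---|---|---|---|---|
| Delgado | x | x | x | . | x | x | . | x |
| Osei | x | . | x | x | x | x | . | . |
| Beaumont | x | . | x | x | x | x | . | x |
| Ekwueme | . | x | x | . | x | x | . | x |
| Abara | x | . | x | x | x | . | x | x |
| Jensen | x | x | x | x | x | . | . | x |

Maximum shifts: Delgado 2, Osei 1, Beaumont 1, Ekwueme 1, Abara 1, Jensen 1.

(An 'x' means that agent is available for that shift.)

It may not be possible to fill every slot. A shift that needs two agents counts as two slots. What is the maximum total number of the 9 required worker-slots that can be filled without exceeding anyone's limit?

Total capacity across all agents is 2+1+1+1+1+1 = 7, and 9 slots are needed, so at most 7 can be filled.
An assignment achieving 7: Sep 5→Beaumont, Sep 6→Delgado, Sep 8→Osei, Sep 10→Delgado, Sep 11→Abara, Sep 12→Ekwueme+Jensen.
Loads: Delgado 2/2, Osei 1/1, Beaumont 1/1, Ekwueme 1/1, Abara 1/1, Jensen 1/1.

7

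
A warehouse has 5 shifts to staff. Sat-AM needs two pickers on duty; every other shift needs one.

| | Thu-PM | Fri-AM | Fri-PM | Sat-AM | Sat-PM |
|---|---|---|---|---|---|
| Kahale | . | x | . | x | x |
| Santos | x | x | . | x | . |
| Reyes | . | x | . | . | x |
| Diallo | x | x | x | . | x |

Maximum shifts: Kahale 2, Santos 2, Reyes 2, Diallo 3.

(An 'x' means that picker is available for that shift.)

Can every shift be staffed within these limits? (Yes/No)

Yes

Fri-PM can only be covered by Diallo, so that assignment is forced.
Sat-AM can only be covered by Kahale and Santos, so that assignment is forced.
One valid schedule: Thu-PM→Santos, Fri-AM→Reyes, Fri-PM→Diallo, Sat-AM→Kahale+Santos, Sat-PM→Kahale.
Loads: Kahale 2/2, Santos 2/2, Reyes 1/2, Diallo 1/3 — all within limits.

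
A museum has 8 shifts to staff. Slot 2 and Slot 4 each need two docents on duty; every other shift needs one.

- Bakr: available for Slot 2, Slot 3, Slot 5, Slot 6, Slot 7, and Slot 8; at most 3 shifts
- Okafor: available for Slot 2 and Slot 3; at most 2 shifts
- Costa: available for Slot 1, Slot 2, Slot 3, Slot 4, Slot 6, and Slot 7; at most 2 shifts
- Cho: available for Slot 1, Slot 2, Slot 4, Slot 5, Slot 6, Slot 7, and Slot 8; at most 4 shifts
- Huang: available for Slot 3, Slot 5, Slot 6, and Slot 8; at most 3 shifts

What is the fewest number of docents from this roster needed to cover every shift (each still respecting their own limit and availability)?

4

10 slots to fill and no one can take more than 4, so at least ⌈10/4⌉ = 3 docents are needed.
No set of 3 docents can cover every shift (each such set leaves at least one shift with no one available or exceeds a cap).
Bakr, Okafor, Costa, and Cho alone can cover everything: Slot 1→Costa, Slot 2→Okafor+Cho, Slot 3→Bakr, Slot 4→Costa+Cho, Slot 5→Bakr, Slot 6→Cho, Slot 7→Cho, Slot 8→Bakr.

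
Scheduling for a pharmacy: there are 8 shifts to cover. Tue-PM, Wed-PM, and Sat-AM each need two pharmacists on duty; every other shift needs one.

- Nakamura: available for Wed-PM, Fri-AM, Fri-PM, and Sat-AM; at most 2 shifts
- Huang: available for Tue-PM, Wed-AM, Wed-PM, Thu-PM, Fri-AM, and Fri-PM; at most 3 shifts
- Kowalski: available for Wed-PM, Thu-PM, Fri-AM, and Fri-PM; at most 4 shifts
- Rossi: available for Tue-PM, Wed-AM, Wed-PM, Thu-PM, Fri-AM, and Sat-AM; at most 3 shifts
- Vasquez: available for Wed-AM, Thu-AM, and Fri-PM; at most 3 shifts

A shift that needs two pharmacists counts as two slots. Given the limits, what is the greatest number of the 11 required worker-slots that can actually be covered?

11

Total capacity across all pharmacists is 2+3+4+3+3 = 15, and 11 slots are needed, so at most 11 can be filled.
An assignment achieving 11: Tue-PM→Huang+Rossi, Wed-AM→Huang, Wed-PM→Nakamura+Kowalski, Thu-AM→Vasquez, Thu-PM→Huang, Fri-AM→Kowalski, Fri-PM→Kowalski, Sat-AM→Nakamura+Rossi.
Loads: Nakamura 2/2, Huang 3/3, Kowalski 3/4, Rossi 2/3, Vasquez 1/3.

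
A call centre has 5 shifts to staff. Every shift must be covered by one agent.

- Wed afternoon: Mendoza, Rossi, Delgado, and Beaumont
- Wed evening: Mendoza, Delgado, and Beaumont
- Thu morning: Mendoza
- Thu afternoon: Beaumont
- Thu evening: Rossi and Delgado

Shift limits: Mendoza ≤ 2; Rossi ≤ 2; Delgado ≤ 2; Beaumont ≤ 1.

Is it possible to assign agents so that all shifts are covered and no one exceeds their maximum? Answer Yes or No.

Yes

Thu morning can only be covered by Mendoza, so that assignment is forced.
Thu afternoon can only be covered by Beaumont, so that assignment is forced.
One valid schedule: Wed afternoon→Rossi, Wed evening→Mendoza, Thu morning→Mendoza, Thu afternoon→Beaumont, Thu evening→Rossi.
Loads: Mendoza 2/2, Rossi 2/2, Delgado 0/2, Beaumont 1/1 — all within limits.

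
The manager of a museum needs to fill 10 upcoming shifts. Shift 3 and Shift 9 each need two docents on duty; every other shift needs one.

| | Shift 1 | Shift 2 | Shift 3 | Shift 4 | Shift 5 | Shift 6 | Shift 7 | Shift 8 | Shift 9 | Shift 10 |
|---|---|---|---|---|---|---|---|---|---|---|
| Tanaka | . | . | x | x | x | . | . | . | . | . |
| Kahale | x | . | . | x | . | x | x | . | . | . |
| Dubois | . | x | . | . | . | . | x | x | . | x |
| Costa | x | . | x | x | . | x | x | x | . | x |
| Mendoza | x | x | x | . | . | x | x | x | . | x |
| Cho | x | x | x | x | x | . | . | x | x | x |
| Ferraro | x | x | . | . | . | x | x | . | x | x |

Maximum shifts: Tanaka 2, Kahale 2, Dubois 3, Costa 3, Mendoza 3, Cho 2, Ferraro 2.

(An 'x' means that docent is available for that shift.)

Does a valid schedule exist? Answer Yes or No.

Yes

Shift 9 can only be covered by Cho and Ferraro, so that assignment is forced.
One valid schedule: Shift 1→Kahale, Shift 2→Dubois, Shift 3→Costa+Mendoza, Shift 4→Tanaka, Shift 5→Tanaka, Shift 6→Kahale, Shift 7→Dubois, Shift 8→Dubois, Shift 9→Cho+Ferraro, Shift 10→Costa.
Loads: Tanaka 2/2, Kahale 2/2, Dubois 3/3, Costa 2/3, Mendoza 1/3, Cho 1/2, Ferraro 1/2 — all within limits.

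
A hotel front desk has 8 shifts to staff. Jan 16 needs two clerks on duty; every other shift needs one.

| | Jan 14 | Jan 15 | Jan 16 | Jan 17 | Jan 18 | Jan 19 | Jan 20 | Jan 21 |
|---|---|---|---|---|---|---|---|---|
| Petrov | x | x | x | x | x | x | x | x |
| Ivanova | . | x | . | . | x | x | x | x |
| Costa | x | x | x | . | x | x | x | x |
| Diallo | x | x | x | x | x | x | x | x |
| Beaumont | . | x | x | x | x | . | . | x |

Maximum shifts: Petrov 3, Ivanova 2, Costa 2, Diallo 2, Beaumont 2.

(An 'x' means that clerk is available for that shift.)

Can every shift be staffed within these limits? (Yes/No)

Yes

One valid schedule: Jan 14→Petrov, Jan 15→Ivanova, Jan 16→Diallo+Beaumont, Jan 17→Petrov, Jan 18→Costa, Jan 19→Petrov, Jan 20→Ivanova, Jan 21→Costa.
Loads: Petrov 3/3, Ivanova 2/2, Costa 2/2, Diallo 1/2, Beaumont 1/2 — all within limits.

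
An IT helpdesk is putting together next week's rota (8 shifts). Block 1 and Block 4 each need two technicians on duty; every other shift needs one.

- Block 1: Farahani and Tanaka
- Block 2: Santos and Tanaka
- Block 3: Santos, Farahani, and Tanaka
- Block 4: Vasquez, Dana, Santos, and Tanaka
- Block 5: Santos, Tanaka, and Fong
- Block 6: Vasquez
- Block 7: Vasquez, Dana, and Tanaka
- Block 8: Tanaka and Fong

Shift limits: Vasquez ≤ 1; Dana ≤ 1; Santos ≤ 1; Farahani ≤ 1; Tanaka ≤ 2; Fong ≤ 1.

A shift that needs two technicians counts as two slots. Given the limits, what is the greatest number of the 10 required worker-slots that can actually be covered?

Total capacity across all technicians is 1+1+1+1+2+1 = 7, and 10 slots are needed, so at most 7 can be filled.
An assignment achieving 7: Block 1→Farahani+Tanaka, Block 2→Santos, Block 5→Fong, Block 6→Vasquez, Block 7→Dana, Block 8→Tanaka.
Loads: Vasquez 1/1, Dana 1/1, Santos 1/1, Farahani 1/1, Tanaka 2/2, Fong 1/1.

7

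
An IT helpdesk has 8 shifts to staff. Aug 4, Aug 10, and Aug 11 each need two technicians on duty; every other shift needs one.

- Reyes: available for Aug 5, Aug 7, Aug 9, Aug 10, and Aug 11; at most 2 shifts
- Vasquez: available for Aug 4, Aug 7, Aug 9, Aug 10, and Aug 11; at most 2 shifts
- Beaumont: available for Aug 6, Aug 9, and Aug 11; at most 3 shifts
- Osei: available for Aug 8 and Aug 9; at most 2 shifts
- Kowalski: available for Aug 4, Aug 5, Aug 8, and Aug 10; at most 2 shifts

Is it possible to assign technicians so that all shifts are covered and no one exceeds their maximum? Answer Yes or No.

No

Total capacity is 11 and 11 slots are needed, so capacity alone doesn't rule it out.
Shifts {Aug 4, Aug 5, Aug 7, Aug 10, Aug 11} need 8 worker-slots in total, but the technicians available for any of those shifts (Reyes, Vasquez, Beaumont, and Kowalski) can supply at most 7 among them. So no valid schedule exists.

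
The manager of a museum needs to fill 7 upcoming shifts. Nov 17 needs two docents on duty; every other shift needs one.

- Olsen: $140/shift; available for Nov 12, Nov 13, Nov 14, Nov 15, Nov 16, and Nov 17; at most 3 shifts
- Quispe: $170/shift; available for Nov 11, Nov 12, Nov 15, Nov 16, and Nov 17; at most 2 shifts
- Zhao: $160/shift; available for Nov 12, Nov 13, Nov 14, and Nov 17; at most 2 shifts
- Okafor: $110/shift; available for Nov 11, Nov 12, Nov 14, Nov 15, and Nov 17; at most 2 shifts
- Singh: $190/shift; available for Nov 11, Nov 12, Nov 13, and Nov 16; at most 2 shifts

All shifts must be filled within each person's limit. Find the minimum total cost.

$1130

Picking the cheapest available docent for each shift independently would cost $970, but that ignores the shift limits.
An optimal schedule: Nov 11→Okafor, Nov 12→Zhao, Nov 13→Olsen, Nov 14→Okafor, Nov 15→Olsen, Nov 16→Olsen, Nov 17→Zhao+Quispe.
Total: 110 + 160 + 140 + 110 + 140 + 140 + 160 + 170 = $1130.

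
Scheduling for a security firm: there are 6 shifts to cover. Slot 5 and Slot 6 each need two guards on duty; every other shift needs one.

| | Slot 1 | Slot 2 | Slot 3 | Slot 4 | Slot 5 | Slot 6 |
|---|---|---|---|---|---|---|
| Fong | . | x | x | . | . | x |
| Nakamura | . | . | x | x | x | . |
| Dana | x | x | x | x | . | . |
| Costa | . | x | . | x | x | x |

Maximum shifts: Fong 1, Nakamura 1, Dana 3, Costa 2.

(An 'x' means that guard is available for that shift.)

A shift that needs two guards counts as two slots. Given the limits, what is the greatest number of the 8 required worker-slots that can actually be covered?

Total capacity across all guards is 1+1+3+2 = 7, and 8 slots are needed, so at most 7 can be filled.
An assignment achieving 7: Slot 1→Dana, Slot 2→Dana, Slot 3→Dana, Slot 5→Nakamura+Costa, Slot 6→Fong+Costa.
Loads: Fong 1/1, Nakamura 1/1, Dana 3/3, Costa 2/2.

7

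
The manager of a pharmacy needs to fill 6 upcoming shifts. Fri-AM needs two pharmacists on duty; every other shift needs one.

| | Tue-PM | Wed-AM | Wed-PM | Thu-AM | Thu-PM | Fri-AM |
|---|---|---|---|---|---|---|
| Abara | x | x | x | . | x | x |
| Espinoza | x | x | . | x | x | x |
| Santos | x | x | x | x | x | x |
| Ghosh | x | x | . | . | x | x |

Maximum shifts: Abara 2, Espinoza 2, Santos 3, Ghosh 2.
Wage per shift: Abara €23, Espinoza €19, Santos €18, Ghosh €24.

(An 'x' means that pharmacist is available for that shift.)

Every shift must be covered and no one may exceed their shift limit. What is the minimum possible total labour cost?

Picking the cheapest available pharmacist for each shift independently would cost €127, but that ignores the shift limits.
An optimal schedule: Tue-PM→Santos, Wed-AM→Espinoza, Wed-PM→Santos, Thu-AM→Santos, Thu-PM→Abara, Fri-AM→Espinoza+Abara.
Total: 18 + 19 + 18 + 18 + 23 + 19 + 23 = €138.

€138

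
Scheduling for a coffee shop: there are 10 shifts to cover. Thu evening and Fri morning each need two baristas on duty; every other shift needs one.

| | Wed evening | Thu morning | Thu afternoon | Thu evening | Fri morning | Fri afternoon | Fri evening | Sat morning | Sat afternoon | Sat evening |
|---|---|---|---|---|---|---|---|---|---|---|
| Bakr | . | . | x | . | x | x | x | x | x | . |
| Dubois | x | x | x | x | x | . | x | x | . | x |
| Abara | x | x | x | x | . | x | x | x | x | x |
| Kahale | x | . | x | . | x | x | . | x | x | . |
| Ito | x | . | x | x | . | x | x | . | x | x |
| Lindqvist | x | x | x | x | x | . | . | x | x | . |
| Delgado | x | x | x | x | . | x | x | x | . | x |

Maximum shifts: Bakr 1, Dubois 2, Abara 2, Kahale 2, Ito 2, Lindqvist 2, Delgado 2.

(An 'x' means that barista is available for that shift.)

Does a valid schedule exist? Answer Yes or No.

One valid schedule: Wed evening→Kahale, Thu morning→Dubois, Thu afternoon→Ito, Thu evening→Ito+Delgado, Fri morning→Kahale+Lindqvist, Fri afternoon→Bakr, Fri evening→Abara, Sat morning→Lindqvist, Sat afternoon→Abara, Sat evening→Dubois.
Loads: Bakr 1/1, Dubois 2/2, Abara 2/2, Kahale 2/2, Ito 2/2, Lindqvist 2/2, Delgado 1/2 — all within limits.

Yes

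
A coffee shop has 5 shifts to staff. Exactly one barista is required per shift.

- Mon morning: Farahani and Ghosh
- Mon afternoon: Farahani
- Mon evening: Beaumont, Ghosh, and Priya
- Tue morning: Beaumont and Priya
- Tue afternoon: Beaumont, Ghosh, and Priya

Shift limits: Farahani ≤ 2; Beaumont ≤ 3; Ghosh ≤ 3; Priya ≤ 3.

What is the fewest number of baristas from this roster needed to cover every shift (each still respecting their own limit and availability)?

5 slots to fill and no one can take more than 3, so at least ⌈5/3⌉ = 2 baristas are needed.
Farahani and Beaumont alone can cover everything: Mon morning→Farahani, Mon afternoon→Farahani, Mon evening→Beaumont, Tue morning→Beaumont, Tue afternoon→Beaumont.

2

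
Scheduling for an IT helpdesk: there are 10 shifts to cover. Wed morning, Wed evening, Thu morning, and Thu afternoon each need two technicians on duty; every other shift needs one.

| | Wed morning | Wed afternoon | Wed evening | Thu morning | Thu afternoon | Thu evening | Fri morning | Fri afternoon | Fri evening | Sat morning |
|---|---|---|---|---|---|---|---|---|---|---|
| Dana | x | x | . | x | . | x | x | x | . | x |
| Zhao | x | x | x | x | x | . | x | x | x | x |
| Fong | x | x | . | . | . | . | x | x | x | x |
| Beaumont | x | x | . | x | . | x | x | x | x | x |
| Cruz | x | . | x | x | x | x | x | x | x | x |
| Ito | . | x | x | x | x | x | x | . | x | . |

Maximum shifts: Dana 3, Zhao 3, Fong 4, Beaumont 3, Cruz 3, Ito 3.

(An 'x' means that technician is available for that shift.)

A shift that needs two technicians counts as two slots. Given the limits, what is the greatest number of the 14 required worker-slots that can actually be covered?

Total capacity across all technicians is 3+3+4+3+3+3 = 19, and 14 slots are needed, so at most 14 can be filled.
An assignment achieving 14: Wed morning→Dana+Zhao, Wed afternoon→Dana, Wed evening→Zhao+Cruz, Thu morning→Beaumont+Cruz, Thu afternoon→Zhao+Cruz, Thu evening→Dana, Fri morning→Fong, Fri afternoon→Fong, Fri evening→Fong, Sat morning→Fong.
Loads: Dana 3/3, Zhao 3/3, Fong 4/4, Beaumont 1/3, Cruz 3/3, Ito 0/3.

14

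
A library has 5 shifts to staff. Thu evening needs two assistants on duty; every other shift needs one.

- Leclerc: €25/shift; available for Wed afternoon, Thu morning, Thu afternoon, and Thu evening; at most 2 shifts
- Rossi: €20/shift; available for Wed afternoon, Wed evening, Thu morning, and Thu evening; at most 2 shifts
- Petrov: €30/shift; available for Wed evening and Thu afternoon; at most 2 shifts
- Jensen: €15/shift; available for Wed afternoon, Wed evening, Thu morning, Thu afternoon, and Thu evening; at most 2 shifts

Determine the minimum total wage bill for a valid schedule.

Picking the cheapest available assistant for each shift independently would cost €95, but that ignores the shift limits.
An optimal schedule: Wed afternoon→Jensen, Wed evening→Jensen, Thu morning→Rossi, Thu afternoon→Leclerc, Thu evening→Rossi+Leclerc.
Total: 15 + 15 + 20 + 25 + 20 + 25 = €120.

€120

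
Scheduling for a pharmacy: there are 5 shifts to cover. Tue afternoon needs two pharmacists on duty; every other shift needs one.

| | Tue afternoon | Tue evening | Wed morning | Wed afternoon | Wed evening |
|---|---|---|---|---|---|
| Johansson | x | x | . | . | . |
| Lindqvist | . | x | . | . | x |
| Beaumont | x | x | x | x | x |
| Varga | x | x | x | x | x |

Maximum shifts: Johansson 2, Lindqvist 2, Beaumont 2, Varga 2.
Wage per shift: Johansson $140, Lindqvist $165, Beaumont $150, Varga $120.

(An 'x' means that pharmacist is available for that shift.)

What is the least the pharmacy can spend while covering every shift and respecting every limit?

$820

Picking the cheapest available pharmacist for each shift independently would cost $740, but that ignores the shift limits.
An optimal schedule: Tue afternoon→Johansson+Beaumont, Tue evening→Johansson, Wed morning→Varga, Wed afternoon→Varga, Wed evening→Beaumont.
Total: 140 + 150 + 140 + 120 + 120 + 150 = $820.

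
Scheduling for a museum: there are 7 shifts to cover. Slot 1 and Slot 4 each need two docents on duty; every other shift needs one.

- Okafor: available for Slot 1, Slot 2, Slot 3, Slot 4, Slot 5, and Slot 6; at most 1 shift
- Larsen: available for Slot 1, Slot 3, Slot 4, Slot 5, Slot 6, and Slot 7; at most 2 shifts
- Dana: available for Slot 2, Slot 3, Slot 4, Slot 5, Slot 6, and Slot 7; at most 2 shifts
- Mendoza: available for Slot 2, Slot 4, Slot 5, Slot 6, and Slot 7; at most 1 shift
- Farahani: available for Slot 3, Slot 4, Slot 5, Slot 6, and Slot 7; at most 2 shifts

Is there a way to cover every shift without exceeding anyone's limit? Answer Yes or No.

Total capacity is 1+2+2+1+2 = 8 but 9 worker-slots are needed — infeasible.

No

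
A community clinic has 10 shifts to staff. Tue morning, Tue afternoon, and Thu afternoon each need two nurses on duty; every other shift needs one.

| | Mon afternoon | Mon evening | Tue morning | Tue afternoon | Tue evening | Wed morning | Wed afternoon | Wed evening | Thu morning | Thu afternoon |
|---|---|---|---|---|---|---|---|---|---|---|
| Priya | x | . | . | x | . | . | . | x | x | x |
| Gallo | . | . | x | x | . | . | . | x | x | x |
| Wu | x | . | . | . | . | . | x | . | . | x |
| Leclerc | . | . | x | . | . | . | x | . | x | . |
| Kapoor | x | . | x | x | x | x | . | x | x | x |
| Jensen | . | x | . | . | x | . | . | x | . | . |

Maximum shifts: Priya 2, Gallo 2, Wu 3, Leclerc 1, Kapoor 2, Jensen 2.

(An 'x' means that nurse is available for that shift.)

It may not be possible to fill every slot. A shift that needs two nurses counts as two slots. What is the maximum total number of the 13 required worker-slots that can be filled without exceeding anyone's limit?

12

Total capacity across all nurses is 2+2+3+1+2+2 = 12, and 13 slots are needed, so at most 12 can be filled.
An assignment achieving 12: Mon afternoon→Wu, Mon evening→Jensen, Tue morning→Gallo+Leclerc, Tue afternoon→Priya+Gallo, Tue evening→Kapoor, Wed morning→Kapoor, Wed afternoon→Wu, Wed evening→Jensen, Thu morning→Priya, Thu afternoon→Wu.
Loads: Priya 2/2, Gallo 2/2, Wu 3/3, Leclerc 1/1, Kapoor 2/2, Jensen 2/2.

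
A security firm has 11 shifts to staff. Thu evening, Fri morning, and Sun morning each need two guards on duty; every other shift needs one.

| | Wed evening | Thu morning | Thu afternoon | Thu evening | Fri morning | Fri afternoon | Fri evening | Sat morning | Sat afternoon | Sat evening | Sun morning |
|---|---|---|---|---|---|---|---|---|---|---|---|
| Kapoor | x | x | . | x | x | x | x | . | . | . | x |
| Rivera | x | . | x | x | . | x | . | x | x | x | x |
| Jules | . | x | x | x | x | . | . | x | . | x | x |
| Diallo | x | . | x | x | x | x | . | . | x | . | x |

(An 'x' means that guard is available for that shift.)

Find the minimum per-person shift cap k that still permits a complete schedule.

4

With 4 guards and 14 worker-slots to fill, someone must work at least ⌈14/4⌉ = 4 shifts, so k ≥ 4.
k = 4 works: Wed evening→Kapoor, Thu morning→Kapoor, Thu afternoon→Rivera, Thu evening→Jules+Diallo, Fri morning→Kapoor+Jules, Fri afternoon→Diallo, Fri evening→Kapoor, Sat morning→Rivera, Sat afternoon→Rivera, Sat evening→Rivera, Sun morning→Jules+Diallo.
Loads: Kapoor 4, Rivera 4, Jules 3, Diallo 3 — all ≤ 4.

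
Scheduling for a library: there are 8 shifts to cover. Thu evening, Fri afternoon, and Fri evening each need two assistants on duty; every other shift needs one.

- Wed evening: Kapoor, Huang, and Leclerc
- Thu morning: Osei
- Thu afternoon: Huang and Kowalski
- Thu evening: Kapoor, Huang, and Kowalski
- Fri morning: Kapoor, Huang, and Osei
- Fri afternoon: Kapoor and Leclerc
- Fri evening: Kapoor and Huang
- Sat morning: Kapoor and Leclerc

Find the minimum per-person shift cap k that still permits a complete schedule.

With 5 assistants and 11 worker-slots to fill, someone must work at least ⌈11/5⌉ = 3 shifts, so k ≥ 3.
k = 3 works: Wed evening→Leclerc, Thu morning→Osei, Thu afternoon→Huang, Thu evening→Huang+Kowalski, Fri morning→Osei, Fri afternoon→Kapoor+Leclerc, Fri evening→Kapoor+Huang, Sat morning→Kapoor.
Loads: Kapoor 3, Huang 3, Kowalski 1, Leclerc 2, Osei 2 — all ≤ 3.

3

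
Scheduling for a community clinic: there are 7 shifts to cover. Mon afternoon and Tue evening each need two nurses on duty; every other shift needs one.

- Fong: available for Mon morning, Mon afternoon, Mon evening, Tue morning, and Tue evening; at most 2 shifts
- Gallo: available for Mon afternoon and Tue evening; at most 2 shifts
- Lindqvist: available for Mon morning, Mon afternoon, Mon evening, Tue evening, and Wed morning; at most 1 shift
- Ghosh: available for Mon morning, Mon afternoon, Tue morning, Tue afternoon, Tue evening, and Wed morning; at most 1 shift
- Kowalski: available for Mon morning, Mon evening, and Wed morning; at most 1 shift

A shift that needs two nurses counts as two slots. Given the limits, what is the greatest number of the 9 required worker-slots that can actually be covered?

Total capacity across all nurses is 2+2+1+1+1 = 7, and 9 slots are needed, so at most 7 can be filled.
An assignment achieving 7: Mon morning→Kowalski, Mon afternoon→Gallo, Mon evening→Fong, Tue morning→Fong, Tue afternoon→Ghosh, Tue evening→Gallo, Wed morning→Lindqvist.
Loads: Fong 2/2, Gallo 2/2, Lindqvist 1/1, Ghosh 1/1, Kowalski 1/1.

7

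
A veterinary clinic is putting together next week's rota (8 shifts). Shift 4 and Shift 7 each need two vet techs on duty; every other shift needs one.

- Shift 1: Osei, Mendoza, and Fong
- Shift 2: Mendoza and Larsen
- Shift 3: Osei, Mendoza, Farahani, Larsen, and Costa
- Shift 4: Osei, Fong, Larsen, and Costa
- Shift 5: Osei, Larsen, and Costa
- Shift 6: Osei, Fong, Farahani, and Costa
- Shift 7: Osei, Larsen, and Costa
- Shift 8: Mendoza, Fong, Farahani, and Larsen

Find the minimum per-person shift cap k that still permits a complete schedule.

With 6 vet techs and 10 worker-slots to fill, someone must work at least ⌈10/6⌉ = 2 shifts, so k ≥ 2.
k = 2 works: Shift 1→Osei, Shift 2→Mendoza, Shift 3→Farahani, Shift 4→Fong+Larsen, Shift 5→Osei, Shift 6→Fong, Shift 7→Larsen+Costa, Shift 8→Mendoza.
Loads: Osei 2, Mendoza 2, Fong 2, Farahani 1, Larsen 2, Costa 1 — all ≤ 2.

2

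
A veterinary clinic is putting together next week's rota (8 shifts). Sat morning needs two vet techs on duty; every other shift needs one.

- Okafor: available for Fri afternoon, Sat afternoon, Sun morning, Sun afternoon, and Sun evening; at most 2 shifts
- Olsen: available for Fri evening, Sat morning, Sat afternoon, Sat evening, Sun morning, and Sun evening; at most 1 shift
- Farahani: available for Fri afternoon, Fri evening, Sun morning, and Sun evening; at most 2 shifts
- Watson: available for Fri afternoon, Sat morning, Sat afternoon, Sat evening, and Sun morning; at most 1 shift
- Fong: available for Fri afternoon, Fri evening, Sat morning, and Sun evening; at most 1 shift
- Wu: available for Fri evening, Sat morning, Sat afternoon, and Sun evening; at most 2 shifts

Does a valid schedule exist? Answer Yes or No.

Sun afternoon can only be covered by Okafor, so that assignment is forced.
One valid schedule: Fri afternoon→Okafor, Fri evening→Farahani, Sat morning→Fong+Wu, Sat afternoon→Watson, Sat evening→Olsen, Sun morning→Farahani, Sun afternoon→Okafor, Sun evening→Wu.
Loads: Okafor 2/2, Olsen 1/1, Farahani 2/2, Watson 1/1, Fong 1/1, Wu 2/2 — all within limits.

Yes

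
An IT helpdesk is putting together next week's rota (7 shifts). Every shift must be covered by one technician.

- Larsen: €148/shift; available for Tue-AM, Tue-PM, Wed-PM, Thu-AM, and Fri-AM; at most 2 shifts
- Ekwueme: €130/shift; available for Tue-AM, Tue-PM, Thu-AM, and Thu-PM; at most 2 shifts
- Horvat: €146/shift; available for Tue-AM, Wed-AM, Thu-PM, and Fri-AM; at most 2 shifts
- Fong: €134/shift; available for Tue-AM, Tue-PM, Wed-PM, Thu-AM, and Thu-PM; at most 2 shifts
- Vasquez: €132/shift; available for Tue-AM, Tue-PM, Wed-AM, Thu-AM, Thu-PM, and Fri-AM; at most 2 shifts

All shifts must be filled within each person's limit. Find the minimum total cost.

Picking the cheapest available technician for each shift independently would cost €918, but that ignores the shift limits.
An optimal schedule: Tue-AM→Horvat, Tue-PM→Ekwueme, Wed-AM→Vasquez, Wed-PM→Fong, Thu-AM→Ekwueme, Thu-PM→Fong, Fri-AM→Vasquez.
Total: 146 + 130 + 132 + 134 + 130 + 134 + 132 = €938.

€938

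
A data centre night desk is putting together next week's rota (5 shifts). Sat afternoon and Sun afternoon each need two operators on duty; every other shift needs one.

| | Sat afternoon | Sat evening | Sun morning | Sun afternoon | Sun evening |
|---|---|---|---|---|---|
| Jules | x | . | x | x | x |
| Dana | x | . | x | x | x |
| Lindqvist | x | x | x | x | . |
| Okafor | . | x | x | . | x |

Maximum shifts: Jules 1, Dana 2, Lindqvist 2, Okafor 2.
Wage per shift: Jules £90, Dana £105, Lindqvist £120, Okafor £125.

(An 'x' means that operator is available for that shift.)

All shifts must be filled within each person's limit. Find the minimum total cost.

£790

Picking the cheapest available operator for each shift independently would cost £690, but that ignores the shift limits.
An optimal schedule: Sat afternoon→Jules+Dana, Sat evening→Lindqvist, Sun morning→Okafor, Sun afternoon→Dana+Lindqvist, Sun evening→Okafor.
Total: 90 + 105 + 120 + 125 + 105 + 120 + 125 = £790.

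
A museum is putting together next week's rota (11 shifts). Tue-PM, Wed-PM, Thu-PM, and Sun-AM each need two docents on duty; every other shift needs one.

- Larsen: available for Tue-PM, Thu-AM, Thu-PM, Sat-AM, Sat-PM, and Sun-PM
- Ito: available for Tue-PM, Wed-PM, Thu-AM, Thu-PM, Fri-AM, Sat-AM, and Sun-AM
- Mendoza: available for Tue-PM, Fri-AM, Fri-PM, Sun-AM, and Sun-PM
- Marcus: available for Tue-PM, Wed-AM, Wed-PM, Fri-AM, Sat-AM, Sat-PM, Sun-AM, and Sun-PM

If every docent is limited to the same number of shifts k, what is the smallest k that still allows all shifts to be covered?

4

With 4 docents and 15 worker-slots to fill, someone must work at least ⌈15/4⌉ = 4 shifts, so k ≥ 4.
k = 4 works: Tue-PM→Mendoza+Marcus, Wed-AM→Marcus, Wed-PM→Ito+Marcus, Thu-AM→Larsen, Thu-PM→Larsen+Ito, Fri-AM→Ito, Fri-PM→Mendoza, Sat-AM→Larsen, Sat-PM→Larsen, Sun-AM→Ito+Mendoza, Sun-PM→Mendoza.
Loads: Larsen 4, Ito 4, Mendoza 4, Marcus 3 — all ≤ 4.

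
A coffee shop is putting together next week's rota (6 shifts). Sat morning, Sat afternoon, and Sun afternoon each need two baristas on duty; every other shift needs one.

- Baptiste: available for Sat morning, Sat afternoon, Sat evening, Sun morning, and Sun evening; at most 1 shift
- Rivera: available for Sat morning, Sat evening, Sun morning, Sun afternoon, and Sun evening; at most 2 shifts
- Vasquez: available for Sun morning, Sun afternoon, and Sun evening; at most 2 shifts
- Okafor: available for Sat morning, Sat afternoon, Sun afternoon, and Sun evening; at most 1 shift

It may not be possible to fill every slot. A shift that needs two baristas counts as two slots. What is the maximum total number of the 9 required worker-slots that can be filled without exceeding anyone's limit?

6

Total capacity across all baristas is 1+2+2+1 = 6, and 9 slots are needed, so at most 6 can be filled.
An assignment achieving 6: Sat morning→Rivera, Sat afternoon→Baptiste+Okafor, Sat evening→Rivera, Sun morning→Vasquez, Sun afternoon→Vasquez.
Loads: Baptiste 1/1, Rivera 2/2, Vasquez 2/2, Okafor 1/1.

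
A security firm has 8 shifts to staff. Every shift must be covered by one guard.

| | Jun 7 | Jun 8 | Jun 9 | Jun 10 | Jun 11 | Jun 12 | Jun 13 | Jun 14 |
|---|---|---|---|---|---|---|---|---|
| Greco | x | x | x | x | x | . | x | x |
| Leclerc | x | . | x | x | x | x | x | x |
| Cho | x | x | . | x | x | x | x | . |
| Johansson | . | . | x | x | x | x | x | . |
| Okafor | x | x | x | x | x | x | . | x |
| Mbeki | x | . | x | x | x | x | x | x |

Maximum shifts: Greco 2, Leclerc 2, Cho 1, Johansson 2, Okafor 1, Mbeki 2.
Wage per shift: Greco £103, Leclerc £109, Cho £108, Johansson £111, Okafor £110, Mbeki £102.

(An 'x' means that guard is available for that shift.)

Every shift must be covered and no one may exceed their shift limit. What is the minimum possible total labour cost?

Picking the cheapest available guard for each shift independently would cost £817, but that ignores the shift limits.
An optimal schedule: Jun 7→Mbeki, Jun 8→Greco, Jun 9→Greco, Jun 10→Leclerc, Jun 11→Okafor, Jun 12→Cho, Jun 13→Leclerc, Jun 14→Mbeki.
Total: 102 + 103 + 103 + 109 + 110 + 108 + 109 + 102 = £846.

£846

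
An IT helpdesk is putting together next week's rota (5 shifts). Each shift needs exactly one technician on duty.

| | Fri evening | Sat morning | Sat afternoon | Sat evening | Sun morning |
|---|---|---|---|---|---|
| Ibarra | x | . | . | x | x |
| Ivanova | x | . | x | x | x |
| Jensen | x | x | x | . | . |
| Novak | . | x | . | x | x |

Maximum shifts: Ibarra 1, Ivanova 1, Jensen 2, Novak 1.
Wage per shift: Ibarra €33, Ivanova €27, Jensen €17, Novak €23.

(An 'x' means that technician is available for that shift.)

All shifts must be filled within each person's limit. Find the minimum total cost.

€117

Picking the cheapest available technician for each shift independently would cost €97, but that ignores the shift limits.
An optimal schedule: Fri evening→Jensen, Sat morning→Jensen, Sat afternoon→Ivanova, Sat evening→Ibarra, Sun morning→Novak.
Total: 17 + 17 + 27 + 33 + 23 = €117.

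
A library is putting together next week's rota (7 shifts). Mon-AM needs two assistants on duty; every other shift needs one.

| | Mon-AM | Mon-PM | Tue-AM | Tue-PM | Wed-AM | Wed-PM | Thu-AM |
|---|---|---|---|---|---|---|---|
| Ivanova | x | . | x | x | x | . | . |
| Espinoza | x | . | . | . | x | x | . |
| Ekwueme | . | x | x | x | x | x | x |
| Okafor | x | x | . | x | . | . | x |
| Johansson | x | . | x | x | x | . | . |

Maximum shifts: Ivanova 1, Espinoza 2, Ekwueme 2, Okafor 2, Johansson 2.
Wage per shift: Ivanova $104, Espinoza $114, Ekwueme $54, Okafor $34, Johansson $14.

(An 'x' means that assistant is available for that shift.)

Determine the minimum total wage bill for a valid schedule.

$422

Picking the cheapest available assistant for each shift independently would cost $212, but that ignores the shift limits.
An optimal schedule: Mon-AM→Ivanova+Espinoza, Mon-PM→Okafor, Tue-AM→Johansson, Tue-PM→Johansson, Wed-AM→Ekwueme, Wed-PM→Ekwueme, Thu-AM→Okafor.
Total: 104 + 114 + 34 + 14 + 14 + 54 + 54 + 34 = $422.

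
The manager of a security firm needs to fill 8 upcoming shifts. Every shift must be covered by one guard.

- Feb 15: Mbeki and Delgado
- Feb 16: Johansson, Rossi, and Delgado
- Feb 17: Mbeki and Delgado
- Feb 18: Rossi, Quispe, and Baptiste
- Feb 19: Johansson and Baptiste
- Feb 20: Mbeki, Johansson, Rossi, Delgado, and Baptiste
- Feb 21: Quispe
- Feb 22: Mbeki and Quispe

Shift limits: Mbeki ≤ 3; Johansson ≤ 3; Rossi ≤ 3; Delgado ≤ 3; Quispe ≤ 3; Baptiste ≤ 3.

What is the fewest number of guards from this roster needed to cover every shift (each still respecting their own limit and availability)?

8 slots to fill and no one can take more than 3, so at least ⌈8/3⌉ = 3 guards are needed.
Mbeki, Johansson, and Quispe alone can cover everything: Feb 15→Mbeki, Feb 16→Johansson, Feb 17→Mbeki, Feb 18→Quispe, Feb 19→Johansson, Feb 20→Mbeki, Feb 21→Quispe, Feb 22→Quispe.

3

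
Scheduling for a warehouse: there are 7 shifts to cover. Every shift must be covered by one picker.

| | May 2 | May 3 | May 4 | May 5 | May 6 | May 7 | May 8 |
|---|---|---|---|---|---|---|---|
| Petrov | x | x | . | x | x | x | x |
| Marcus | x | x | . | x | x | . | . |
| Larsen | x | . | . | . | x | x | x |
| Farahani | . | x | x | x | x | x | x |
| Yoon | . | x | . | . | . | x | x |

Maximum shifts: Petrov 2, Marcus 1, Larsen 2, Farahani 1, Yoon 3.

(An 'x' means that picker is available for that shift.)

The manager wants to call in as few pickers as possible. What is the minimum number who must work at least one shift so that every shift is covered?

7 slots to fill and no one can take more than 3, so at least ⌈7/3⌉ = 3 pickers are needed.
No set of 3 pickers can cover every shift (each such set leaves at least one shift with no one available or exceeds a cap).
Petrov, Marcus, Farahani, and Yoon alone can cover everything: May 2→Petrov, May 3→Yoon, May 4→Farahani, May 5→Petrov, May 6→Marcus, May 7→Yoon, May 8→Yoon.

4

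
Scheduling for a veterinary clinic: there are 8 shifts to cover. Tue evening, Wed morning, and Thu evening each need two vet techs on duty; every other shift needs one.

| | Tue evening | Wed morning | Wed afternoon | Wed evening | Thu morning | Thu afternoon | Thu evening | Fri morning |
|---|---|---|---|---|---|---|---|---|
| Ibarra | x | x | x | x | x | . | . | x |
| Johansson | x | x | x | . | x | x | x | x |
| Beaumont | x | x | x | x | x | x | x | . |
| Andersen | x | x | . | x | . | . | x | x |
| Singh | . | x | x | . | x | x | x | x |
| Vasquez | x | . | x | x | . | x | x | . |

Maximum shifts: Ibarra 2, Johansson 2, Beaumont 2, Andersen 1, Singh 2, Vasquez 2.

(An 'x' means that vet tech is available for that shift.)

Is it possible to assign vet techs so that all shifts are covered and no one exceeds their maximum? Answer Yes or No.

Yes

One valid schedule: Tue evening→Beaumont+Vasquez, Wed morning→Andersen+Singh, Wed afternoon→Beaumont, Wed evening→Ibarra, Thu morning→Ibarra, Thu afternoon→Johansson, Thu evening→Singh+Vasquez, Fri morning→Johansson.
Loads: Ibarra 2/2, Johansson 2/2, Beaumont 2/2, Andersen 1/1, Singh 2/2, Vasquez 2/2 — all within limits.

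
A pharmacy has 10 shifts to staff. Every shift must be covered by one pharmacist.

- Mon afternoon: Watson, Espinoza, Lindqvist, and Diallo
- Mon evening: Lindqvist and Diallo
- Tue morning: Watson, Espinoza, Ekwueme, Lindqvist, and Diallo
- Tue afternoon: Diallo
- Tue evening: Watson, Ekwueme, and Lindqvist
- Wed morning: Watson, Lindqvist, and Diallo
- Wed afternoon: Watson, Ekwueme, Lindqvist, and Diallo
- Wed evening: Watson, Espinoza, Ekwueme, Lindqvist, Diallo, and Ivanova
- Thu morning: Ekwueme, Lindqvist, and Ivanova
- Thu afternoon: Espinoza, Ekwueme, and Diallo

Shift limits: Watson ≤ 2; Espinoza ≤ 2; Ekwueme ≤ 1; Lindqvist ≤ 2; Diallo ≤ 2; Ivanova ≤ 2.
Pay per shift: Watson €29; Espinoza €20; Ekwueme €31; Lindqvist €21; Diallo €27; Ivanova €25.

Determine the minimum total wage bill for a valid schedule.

€244

Tue afternoon can only be covered by Diallo, so that assignment is forced.
Picking the cheapest available pharmacist for each shift independently would cost €212, but that ignores the shift limits.
An optimal schedule: Mon afternoon→Espinoza, Mon evening→Lindqvist, Tue morning→Watson, Tue afternoon→Diallo, Tue evening→Lindqvist, Wed morning→Diallo, Wed afternoon→Watson, Wed evening→Ivanova, Thu morning→Ivanova, Thu afternoon→Espinoza.
Total: 20 + 21 + 29 + 27 + 21 + 27 + 29 + 25 + 25 + 20 = €244.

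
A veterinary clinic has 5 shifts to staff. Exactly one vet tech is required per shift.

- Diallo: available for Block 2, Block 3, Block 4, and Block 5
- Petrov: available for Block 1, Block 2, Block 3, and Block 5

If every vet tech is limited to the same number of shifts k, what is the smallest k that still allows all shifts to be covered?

With 2 vet techs and 5 worker-slots to fill, someone must work at least ⌈5/2⌉ = 3 shifts, so k ≥ 3.
k = 3 works: Block 1→Petrov, Block 2→Diallo, Block 3→Diallo, Block 4→Diallo, Block 5→Petrov.
Loads: Diallo 3, Petrov 2 — all ≤ 3.

3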